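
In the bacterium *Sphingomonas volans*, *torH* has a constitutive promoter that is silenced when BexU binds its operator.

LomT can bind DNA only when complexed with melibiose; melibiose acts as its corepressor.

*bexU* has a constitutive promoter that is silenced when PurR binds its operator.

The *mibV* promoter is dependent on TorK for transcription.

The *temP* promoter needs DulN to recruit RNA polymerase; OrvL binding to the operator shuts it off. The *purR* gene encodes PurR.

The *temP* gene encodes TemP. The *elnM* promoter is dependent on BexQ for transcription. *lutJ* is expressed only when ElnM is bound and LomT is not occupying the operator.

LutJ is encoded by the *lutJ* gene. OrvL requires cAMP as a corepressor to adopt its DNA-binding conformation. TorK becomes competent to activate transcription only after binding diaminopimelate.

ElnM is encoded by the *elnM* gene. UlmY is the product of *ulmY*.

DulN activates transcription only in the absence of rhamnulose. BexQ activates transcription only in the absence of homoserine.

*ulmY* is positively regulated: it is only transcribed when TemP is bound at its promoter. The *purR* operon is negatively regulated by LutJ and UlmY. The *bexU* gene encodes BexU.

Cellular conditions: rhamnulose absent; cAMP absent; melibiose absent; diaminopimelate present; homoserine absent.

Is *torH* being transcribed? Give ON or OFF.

OFF

Homoserine is absent, so BexQ is active.
No repressor is bound and BexQ is active, so *elnM* is transcribed.
So ElnM is produced and active.
Melibiose is absent, so LomT is inactive.
No repressor is bound and ElnM is active, so *lutJ* is transcribed.
So LutJ is produced and active.
cAMP is absent, so OrvL is inactive.
Rhamnulose is absent, so DulN is active.
No repressor is bound and DulN is active, so *temP* is transcribed.
So TemP is produced and active.
No repressor is bound and TemP is active, so *ulmY* is transcribed.
So UlmY is produced and active.
With repressor LutJ bound, *purR* is not transcribed.
So PurR is not produced.
With no repressor bound, *bexU* is transcribed.
So BexU is produced and active.
With repressor BexU bound, *torH* is not transcribed.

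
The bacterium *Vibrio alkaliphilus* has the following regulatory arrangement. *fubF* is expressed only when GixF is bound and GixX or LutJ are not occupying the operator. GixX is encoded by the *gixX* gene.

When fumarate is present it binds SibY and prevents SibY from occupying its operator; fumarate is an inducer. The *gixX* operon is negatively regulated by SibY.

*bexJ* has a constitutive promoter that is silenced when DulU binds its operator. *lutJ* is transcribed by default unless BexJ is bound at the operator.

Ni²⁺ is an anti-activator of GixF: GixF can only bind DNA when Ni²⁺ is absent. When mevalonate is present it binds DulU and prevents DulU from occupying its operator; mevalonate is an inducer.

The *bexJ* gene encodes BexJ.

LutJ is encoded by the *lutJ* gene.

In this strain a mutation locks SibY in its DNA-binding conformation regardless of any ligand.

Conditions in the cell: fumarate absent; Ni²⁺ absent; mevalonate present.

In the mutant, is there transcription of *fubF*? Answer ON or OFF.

SibY is constitutively active in this strain.
With repressor SibY bound, *gixX* is not transcribed.
So GixX is not produced.
Ni²⁺ is absent, so GixF is active.
Mevalonate is present, so DulU is inactive.
With no repressor bound, *bexJ* is transcribed.
So BexJ is produced and active.
With repressor BexJ bound, *lutJ* is not transcribed.
So LutJ is not produced.
No repressor is bound and GixF is active, so *fubF* is transcribed.

ON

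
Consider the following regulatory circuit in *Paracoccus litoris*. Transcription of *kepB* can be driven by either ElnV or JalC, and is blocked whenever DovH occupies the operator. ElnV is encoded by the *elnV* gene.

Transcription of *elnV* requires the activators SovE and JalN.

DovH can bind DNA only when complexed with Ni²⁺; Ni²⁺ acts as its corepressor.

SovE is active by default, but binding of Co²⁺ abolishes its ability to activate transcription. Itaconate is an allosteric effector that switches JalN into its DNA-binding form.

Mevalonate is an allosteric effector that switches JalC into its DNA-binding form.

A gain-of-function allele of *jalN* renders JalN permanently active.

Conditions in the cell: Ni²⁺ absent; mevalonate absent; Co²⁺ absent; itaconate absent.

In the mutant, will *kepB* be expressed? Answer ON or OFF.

Ni²⁺ is absent, so DovH is inactive.
Co²⁺ is absent, so SovE is active.
JalN is constitutively active in this strain.
No repressor is bound and SovE and JalN are active, so *elnV* is transcribed.
So ElnV is produced and active.
Mevalonate is absent, so JalC is inactive.
Activator ElnV is present, so *kepB* is transcribed.

ON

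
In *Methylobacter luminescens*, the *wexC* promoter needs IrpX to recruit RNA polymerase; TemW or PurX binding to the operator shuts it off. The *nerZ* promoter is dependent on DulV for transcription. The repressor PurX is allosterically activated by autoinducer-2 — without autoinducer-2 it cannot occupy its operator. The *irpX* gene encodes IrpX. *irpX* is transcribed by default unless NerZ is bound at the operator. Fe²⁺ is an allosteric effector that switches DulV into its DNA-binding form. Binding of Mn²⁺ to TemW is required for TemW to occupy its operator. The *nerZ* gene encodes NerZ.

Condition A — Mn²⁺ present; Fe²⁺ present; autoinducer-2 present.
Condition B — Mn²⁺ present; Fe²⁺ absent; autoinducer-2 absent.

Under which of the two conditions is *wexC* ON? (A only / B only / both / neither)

neither

Condition A:
Mn²⁺ is present, so TemW is active.
Fe²⁺ is present, so DulV is active.
No repressor is bound and DulV is active, so *nerZ* is transcribed.
So NerZ is produced and active.
With repressor NerZ bound, *irpX* is not transcribed.
So IrpX is not produced.
Autoinducer-2 is present, so PurX is active.
With repressor TemW bound, *wexC* is not transcribed.
→ *wexC* is OFF in A.
Condition B:
Mn²⁺ is present, so TemW is active.
Fe²⁺ is absent, so DulV is inactive.
Required activator DulV is absent, so *nerZ* is not transcribed.
So NerZ is not produced.
With no repressor bound, *irpX* is transcribed.
So IrpX is produced and active.
Autoinducer-2 is absent, so PurX is inactive.
With repressor TemW bound, *wexC* is not transcribed.
→ *wexC* is OFF in B.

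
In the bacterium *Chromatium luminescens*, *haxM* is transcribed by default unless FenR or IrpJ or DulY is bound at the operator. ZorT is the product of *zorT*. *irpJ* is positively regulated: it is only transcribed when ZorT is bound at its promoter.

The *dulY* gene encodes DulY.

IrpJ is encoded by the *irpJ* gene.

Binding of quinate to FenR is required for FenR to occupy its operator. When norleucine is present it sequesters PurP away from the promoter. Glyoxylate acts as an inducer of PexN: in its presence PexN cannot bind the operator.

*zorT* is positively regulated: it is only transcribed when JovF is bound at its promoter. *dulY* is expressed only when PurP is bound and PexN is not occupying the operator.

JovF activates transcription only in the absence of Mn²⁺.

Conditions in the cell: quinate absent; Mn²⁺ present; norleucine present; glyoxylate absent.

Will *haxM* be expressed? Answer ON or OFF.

ON

Quinate is absent, so FenR is inactive.
Mn²⁺ is present, so JovF is inactive.
Required activator JovF is absent, so *zorT* is not transcribed.
So ZorT is not produced.
Required activator ZorT is absent, so *irpJ* is not transcribed.
So IrpJ is not produced.
Glyoxylate is absent, so PexN is active.
Norleucine is present, so PurP is inactive.
With repressor PexN bound, *dulY* is not transcribed.
So DulY is not produced.
With no repressor bound, *haxM* is transcribed.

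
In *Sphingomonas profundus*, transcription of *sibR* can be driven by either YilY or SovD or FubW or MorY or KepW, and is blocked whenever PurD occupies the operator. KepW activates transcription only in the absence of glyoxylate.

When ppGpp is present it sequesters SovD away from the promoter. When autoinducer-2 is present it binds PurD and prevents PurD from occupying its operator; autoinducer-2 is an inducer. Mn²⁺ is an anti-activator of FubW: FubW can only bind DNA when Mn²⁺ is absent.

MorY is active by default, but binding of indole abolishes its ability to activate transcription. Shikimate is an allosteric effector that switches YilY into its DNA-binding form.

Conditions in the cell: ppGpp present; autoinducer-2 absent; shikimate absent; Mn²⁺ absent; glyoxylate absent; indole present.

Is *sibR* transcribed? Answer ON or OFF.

Shikimate is absent, so YilY is inactive.
ppGpp is present, so SovD is inactive.
Mn²⁺ is absent, so FubW is active.
Indole is present, so MorY is inactive.
Autoinducer-2 is absent, so PurD is active.
Glyoxylate is absent, so KepW is active.
With repressor PurD bound, *sibR* is not transcribed.

OFF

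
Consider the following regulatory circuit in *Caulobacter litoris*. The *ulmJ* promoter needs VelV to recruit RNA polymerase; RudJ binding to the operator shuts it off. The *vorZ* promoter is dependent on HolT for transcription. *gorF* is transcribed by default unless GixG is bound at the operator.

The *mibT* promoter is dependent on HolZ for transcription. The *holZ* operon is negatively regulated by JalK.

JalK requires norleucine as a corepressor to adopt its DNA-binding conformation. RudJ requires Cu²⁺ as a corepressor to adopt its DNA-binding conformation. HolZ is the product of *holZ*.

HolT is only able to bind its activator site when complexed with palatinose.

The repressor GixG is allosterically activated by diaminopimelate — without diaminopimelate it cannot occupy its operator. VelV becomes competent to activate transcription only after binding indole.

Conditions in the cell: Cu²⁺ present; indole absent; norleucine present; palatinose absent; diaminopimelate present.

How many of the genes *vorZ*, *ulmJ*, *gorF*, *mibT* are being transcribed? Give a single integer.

0

Palatinose is absent, so HolT is inactive.
Required activator HolT is absent, so *vorZ* is not transcribed.
→ *vorZ* is OFF.
Indole is absent, so VelV is inactive.
Cu²⁺ is present, so RudJ is active.
With repressor RudJ bound, *ulmJ* is not transcribed.
→ *ulmJ* is OFF.
Diaminopimelate is present, so GixG is active.
With repressor GixG bound, *gorF* is not transcribed.
→ *gorF* is OFF.
Norleucine is present, so JalK is active.
With repressor JalK bound, *holZ* is not transcribed.
So HolZ is not produced.
Required activator HolZ is absent, so *mibT* is not transcribed.
→ *mibT* is OFF.
0 of the 4 genes are transcribed.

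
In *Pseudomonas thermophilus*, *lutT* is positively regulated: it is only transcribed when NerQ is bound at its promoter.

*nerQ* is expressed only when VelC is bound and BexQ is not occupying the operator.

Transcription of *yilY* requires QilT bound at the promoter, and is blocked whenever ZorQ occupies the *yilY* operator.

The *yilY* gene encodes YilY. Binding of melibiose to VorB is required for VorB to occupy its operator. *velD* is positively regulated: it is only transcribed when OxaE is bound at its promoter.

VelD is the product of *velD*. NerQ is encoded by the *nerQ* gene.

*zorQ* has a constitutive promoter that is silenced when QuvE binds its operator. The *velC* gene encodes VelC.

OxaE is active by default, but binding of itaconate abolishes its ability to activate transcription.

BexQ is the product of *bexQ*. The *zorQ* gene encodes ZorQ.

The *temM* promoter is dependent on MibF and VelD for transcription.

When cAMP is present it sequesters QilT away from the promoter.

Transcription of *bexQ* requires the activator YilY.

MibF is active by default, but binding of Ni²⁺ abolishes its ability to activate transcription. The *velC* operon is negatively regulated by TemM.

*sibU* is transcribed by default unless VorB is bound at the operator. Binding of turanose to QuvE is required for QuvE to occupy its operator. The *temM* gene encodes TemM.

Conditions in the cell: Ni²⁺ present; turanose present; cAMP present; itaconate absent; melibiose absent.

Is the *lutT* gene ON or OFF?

Turanose is present, so QuvE is active.
With repressor QuvE bound, *zorQ* is not transcribed.
So ZorQ is not produced.
cAMP is present, so QilT is inactive.
Required activator QilT is absent, so *yilY* is not transcribed.
So YilY is not produced.
Required activator YilY is absent, so *bexQ* is not transcribed.
So BexQ is not produced.
Ni²⁺ is present, so MibF is inactive.
Itaconate is absent, so OxaE is active.
No repressor is bound and OxaE is active, so *velD* is transcribed.
So VelD is produced and active.
Required activator MibF is absent, so *temM* is not transcribed.
So TemM is not produced.
With no repressor bound, *velC* is transcribed.
So VelC is produced and active.
No repressor is bound and VelC is active, so *nerQ* is transcribed.
So NerQ is produced and active.
No repressor is bound and NerQ is active, so *lutT* is transcribed.

ON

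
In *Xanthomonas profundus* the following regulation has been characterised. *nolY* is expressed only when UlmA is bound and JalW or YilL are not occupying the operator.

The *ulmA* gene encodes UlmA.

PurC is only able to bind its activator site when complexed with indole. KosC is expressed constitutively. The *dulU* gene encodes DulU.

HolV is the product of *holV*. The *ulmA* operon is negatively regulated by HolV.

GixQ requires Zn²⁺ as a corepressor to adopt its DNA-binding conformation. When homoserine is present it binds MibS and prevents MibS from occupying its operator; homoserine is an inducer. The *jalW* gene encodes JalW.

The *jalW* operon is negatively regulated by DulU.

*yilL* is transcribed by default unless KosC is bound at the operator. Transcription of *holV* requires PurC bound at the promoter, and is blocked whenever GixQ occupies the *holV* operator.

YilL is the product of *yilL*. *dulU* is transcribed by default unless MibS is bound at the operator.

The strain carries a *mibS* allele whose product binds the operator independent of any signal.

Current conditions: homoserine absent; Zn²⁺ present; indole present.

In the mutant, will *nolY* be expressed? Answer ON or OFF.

OFF

Zn²⁺ is present, so GixQ is active.
Indole is present, so PurC is active.
With repressor GixQ bound, *holV* is not transcribed.
So HolV is not produced.
With no repressor bound, *ulmA* is transcribed.
So UlmA is produced and active.
MibS is constitutively active in this strain.
With repressor MibS bound, *dulU* is not transcribed.
So DulU is not produced.
With no repressor bound, *jalW* is transcribed.
So JalW is produced and active.
KosC is produced constitutively and is active.
With repressor KosC bound, *yilL* is not transcribed.
So YilL is not produced.
With repressor JalW bound, *nolY* is not transcribed.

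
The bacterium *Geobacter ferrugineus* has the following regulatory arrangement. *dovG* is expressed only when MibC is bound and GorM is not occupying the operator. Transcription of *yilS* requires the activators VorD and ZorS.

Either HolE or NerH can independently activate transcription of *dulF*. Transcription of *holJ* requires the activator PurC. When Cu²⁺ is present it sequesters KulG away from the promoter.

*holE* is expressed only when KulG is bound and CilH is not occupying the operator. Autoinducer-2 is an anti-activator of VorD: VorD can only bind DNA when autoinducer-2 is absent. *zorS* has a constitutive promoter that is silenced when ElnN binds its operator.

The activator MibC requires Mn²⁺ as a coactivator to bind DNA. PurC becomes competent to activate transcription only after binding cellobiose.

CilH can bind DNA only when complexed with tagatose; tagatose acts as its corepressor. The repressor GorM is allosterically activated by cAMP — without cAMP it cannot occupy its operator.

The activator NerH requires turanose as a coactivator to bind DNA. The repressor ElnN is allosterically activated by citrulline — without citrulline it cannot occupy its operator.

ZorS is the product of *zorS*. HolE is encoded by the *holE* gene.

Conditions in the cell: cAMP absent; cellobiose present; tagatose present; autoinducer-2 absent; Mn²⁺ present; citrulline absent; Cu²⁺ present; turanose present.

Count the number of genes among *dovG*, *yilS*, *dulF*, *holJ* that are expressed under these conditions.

4

cAMP is absent, so GorM is inactive.
Mn²⁺ is present, so MibC is active.
No repressor is bound and MibC is active, so *dovG* is transcribed.
→ *dovG* is ON.
Autoinducer-2 is absent, so VorD is active.
Citrulline is absent, so ElnN is inactive.
With no repressor bound, *zorS* is transcribed.
So ZorS is produced and active.
No repressor is bound and VorD and ZorS are active, so *yilS* is transcribed.
→ *yilS* is ON.
Tagatose is present, so CilH is active.
Cu²⁺ is present, so KulG is inactive.
With repressor CilH bound, *holE* is not transcribed.
So HolE is not produced.
Turanose is present, so NerH is active.
Activator NerH is present, so *dulF* is transcribed.
→ *dulF* is ON.
Cellobiose is present, so PurC is active.
No repressor is bound and PurC is active, so *holJ* is transcribed.
→ *holJ* is ON.
4 of the 4 genes are transcribed.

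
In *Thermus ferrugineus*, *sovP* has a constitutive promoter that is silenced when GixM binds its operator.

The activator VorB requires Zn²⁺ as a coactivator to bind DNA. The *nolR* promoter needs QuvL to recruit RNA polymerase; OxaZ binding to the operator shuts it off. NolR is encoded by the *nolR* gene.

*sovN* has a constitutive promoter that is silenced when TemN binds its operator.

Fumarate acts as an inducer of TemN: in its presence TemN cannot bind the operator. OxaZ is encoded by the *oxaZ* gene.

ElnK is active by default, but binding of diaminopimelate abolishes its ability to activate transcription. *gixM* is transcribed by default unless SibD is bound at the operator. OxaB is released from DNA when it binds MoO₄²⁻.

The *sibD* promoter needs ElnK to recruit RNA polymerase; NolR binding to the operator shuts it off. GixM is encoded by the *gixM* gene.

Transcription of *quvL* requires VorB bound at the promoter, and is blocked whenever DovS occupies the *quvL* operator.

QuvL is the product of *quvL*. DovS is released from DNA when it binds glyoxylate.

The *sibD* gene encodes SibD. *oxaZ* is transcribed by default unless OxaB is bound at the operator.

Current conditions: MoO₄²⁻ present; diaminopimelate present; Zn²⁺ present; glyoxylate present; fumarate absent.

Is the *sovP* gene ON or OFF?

OFF

Glyoxylate is present, so DovS is inactive.
Zn²⁺ is present, so VorB is active.
No repressor is bound and VorB is active, so *quvL* is transcribed.
So QuvL is produced and active.
MoO₄²⁻ is present, so OxaB is inactive.
With no repressor bound, *oxaZ* is transcribed.
So OxaZ is produced and active.
With repressor OxaZ bound, *nolR* is not transcribed.
So NolR is not produced.
Diaminopimelate is present, so ElnK is inactive.
Required activator ElnK is absent, so *sibD* is not transcribed.
So SibD is not produced.
With no repressor bound, *gixM* is transcribed.
So GixM is produced and active.
With repressor GixM bound, *sovP* is not transcribed.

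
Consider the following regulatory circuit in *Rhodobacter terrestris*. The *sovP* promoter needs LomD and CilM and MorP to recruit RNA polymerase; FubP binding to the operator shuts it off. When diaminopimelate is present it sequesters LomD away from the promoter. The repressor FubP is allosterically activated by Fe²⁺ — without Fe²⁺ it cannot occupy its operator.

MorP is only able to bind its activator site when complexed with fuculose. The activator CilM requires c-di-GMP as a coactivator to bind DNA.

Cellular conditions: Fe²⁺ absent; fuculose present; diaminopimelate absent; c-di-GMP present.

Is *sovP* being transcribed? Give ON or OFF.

Diaminopimelate is absent, so LomD is active.
c-di-GMP is present, so CilM is active.
Fe²⁺ is absent, so FubP is inactive.
Fuculose is present, so MorP is active.
No repressor is bound and LomD and CilM and MorP are active, so *sovP* is transcribed.

ON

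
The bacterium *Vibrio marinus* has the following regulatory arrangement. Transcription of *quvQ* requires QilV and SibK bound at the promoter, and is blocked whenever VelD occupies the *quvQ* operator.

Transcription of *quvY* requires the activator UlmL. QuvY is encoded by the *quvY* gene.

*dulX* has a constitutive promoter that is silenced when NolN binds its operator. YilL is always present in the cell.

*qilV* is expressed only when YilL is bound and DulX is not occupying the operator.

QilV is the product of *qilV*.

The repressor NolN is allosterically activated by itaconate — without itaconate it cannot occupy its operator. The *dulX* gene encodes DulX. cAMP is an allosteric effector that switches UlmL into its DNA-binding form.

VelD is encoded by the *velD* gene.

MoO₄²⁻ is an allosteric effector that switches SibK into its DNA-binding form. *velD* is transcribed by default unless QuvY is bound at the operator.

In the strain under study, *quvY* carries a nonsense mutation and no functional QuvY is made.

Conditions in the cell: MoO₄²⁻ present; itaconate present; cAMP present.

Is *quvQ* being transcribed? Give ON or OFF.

YilL is produced constitutively and is active.
Itaconate is present, so NolN is active.
With repressor NolN bound, *dulX* is not transcribed.
So DulX is not produced.
No repressor is bound and YilL is active, so *qilV* is transcribed.
So QilV is produced and active.
QuvY is non-functional in this strain, so it has no effect.
With no repressor bound, *velD* is transcribed.
So VelD is produced and active.
MoO₄²⁻ is present, so SibK is active.
With repressor VelD bound, *quvQ* is not transcribed.

OFF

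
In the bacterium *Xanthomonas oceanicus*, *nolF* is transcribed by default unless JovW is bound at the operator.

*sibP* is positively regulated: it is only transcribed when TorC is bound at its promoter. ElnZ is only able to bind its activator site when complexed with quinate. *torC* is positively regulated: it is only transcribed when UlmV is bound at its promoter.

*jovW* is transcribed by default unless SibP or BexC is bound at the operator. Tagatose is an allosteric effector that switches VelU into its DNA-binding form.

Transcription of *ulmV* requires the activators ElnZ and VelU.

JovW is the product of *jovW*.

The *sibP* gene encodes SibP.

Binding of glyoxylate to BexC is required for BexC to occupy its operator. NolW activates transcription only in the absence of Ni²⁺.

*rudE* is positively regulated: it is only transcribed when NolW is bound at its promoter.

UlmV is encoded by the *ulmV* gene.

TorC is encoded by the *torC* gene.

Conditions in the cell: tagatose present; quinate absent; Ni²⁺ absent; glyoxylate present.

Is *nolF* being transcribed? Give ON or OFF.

Quinate is absent, so ElnZ is inactive.
Tagatose is present, so VelU is active.
Required activator ElnZ is absent, so *ulmV* is not transcribed.
So UlmV is not produced.
Required activator UlmV is absent, so *torC* is not transcribed.
So TorC is not produced.
Required activator TorC is absent, so *sibP* is not transcribed.
So SibP is not produced.
Glyoxylate is present, so BexC is active.
With repressor BexC bound, *jovW* is not transcribed.
So JovW is not produced.
With no repressor bound, *nolF* is transcribed.

ON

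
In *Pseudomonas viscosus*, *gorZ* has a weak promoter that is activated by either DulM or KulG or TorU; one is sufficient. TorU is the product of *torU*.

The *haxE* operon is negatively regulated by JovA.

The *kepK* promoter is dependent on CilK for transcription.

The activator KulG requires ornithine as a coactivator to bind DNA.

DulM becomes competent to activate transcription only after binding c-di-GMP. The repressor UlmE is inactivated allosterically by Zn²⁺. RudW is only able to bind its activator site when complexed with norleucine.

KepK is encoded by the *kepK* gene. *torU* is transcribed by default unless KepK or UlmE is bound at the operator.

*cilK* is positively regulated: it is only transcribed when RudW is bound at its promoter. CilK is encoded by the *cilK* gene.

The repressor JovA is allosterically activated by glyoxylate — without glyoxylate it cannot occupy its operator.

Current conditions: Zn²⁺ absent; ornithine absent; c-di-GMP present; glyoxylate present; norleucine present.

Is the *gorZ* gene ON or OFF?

ON

c-di-GMP is present, so DulM is active.
Ornithine is absent, so KulG is inactive.
Norleucine is present, so RudW is active.
No repressor is bound and RudW is active, so *cilK* is transcribed.
So CilK is produced and active.
No repressor is bound and CilK is active, so *kepK* is transcribed.
So KepK is produced and active.
Zn²⁺ is absent, so UlmE is active.
With repressor KepK bound, *torU* is not transcribed.
So TorU is not produced.
Activator DulM is present, so *gorZ* is transcribed.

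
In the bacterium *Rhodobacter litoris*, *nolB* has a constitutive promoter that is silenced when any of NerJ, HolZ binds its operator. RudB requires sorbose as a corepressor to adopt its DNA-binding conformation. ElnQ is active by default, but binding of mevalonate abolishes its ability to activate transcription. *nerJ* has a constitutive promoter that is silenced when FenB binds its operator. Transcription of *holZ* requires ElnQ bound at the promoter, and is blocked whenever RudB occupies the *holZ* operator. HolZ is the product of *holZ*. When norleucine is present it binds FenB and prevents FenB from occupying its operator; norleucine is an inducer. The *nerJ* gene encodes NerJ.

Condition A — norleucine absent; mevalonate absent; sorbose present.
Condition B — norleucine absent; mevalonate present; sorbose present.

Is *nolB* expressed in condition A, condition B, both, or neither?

Condition A:
Norleucine is absent, so FenB is active.
With repressor FenB bound, *nerJ* is not transcribed.
So NerJ is not produced.
Mevalonate is absent, so ElnQ is active.
Sorbose is present, so RudB is active.
With repressor RudB bound, *holZ* is not transcribed.
So HolZ is not produced.
With no repressor bound, *nolB* is transcribed.
→ *nolB* is ON in A.
Condition B:
Norleucine is absent, so FenB is active.
With repressor FenB bound, *nerJ* is not transcribed.
So NerJ is not produced.
Mevalonate is present, so ElnQ is inactive.
Sorbose is present, so RudB is active.
With repressor RudB bound, *holZ* is not transcribed.
So HolZ is not produced.
With no repressor bound, *nolB* is transcribed.
→ *nolB* is ON in B.

both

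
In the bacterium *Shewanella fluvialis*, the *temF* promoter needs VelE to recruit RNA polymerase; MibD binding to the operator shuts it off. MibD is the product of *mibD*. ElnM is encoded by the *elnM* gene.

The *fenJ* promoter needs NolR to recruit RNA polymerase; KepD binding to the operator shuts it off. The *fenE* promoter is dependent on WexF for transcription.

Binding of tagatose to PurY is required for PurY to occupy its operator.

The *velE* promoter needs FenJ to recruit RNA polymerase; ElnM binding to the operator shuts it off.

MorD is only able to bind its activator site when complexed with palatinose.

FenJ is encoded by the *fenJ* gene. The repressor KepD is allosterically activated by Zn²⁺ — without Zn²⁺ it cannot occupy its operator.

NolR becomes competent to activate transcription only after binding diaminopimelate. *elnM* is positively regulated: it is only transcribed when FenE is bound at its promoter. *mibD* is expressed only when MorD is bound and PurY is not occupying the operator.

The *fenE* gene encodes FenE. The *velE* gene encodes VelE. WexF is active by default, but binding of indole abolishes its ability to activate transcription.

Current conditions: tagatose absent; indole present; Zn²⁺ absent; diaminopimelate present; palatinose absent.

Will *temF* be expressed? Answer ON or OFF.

ON

Tagatose is absent, so PurY is inactive.
Palatinose is absent, so MorD is inactive.
Required activator MorD is absent, so *mibD* is not transcribed.
So MibD is not produced.
Zn²⁺ is absent, so KepD is inactive.
Diaminopimelate is present, so NolR is active.
No repressor is bound and NolR is active, so *fenJ* is transcribed.
So FenJ is produced and active.
Indole is present, so WexF is inactive.
Required activator WexF is absent, so *fenE* is not transcribed.
So FenE is not produced.
Required activator FenE is absent, so *elnM* is not transcribed.
So ElnM is not produced.
No repressor is bound and FenJ is active, so *velE* is transcribed.
So VelE is produced and active.
No repressor is bound and VelE is active, so *temF* is transcribed.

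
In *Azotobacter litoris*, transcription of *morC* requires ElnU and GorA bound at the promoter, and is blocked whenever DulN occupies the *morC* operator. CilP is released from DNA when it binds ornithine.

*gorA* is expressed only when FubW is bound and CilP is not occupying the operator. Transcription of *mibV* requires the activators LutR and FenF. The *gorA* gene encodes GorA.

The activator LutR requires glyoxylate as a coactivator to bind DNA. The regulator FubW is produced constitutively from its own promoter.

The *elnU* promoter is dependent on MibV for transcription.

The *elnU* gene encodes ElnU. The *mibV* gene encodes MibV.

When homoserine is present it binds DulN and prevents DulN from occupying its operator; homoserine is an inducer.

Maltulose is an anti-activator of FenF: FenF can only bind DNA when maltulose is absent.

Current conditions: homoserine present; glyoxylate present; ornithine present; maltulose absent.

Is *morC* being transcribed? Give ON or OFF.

ON

Homoserine is present, so DulN is inactive.
Glyoxylate is present, so LutR is active.
Maltulose is absent, so FenF is active.
No repressor is bound and LutR and FenF are active, so *mibV* is transcribed.
So MibV is produced and active.
No repressor is bound and MibV is active, so *elnU* is transcribed.
So ElnU is produced and active.
Ornithine is present, so CilP is inactive.
FubW is produced constitutively and is active.
No repressor is bound and FubW is active, so *gorA* is transcribed.
So GorA is produced and active.
No repressor is bound and ElnU and GorA are active, so *morC* is transcribed.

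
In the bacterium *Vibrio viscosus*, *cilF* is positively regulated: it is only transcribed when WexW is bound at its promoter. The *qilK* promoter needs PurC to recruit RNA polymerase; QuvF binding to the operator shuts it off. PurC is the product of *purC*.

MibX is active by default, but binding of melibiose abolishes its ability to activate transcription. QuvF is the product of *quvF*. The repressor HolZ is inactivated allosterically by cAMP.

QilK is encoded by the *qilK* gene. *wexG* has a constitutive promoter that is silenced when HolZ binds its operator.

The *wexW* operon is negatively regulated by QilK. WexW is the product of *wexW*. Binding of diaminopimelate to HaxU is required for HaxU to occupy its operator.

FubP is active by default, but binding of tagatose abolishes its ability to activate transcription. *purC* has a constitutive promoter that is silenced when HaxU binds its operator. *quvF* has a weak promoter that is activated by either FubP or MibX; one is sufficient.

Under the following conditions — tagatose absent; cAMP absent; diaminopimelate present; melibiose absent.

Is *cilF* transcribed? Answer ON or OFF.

ON

Diaminopimelate is present, so HaxU is active.
With repressor HaxU bound, *purC* is not transcribed.
So PurC is not produced.
Tagatose is absent, so FubP is active.
Melibiose is absent, so MibX is active.
Activator FubP is present, so *quvF* is transcribed.
So QuvF is produced and active.
With repressor QuvF bound, *qilK* is not transcribed.
So QilK is not produced.
With no repressor bound, *wexW* is transcribed.
So WexW is produced and active.
No repressor is bound and WexW is active, so *cilF* is transcribed.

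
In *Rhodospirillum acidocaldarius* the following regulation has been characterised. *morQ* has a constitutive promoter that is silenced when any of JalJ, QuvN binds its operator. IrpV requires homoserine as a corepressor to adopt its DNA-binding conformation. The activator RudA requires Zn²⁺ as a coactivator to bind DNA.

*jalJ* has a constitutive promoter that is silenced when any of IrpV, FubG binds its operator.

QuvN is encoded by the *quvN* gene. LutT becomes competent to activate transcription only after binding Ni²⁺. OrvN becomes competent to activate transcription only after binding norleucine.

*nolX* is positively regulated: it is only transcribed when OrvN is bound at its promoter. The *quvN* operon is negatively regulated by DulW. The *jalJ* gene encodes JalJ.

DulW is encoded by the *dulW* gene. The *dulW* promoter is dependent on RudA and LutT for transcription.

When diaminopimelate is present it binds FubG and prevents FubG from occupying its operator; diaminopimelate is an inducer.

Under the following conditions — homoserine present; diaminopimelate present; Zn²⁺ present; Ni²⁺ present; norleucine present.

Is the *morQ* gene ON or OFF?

ON

Homoserine is present, so IrpV is active.
Diaminopimelate is present, so FubG is inactive.
With repressor IrpV bound, *jalJ* is not transcribed.
So JalJ is not produced.
Zn²⁺ is present, so RudA is active.
Ni²⁺ is present, so LutT is active.
No repressor is bound and RudA and LutT are active, so *dulW* is transcribed.
So DulW is produced and active.
With repressor DulW bound, *quvN* is not transcribed.
So QuvN is not produced.
With no repressor bound, *morQ* is transcribed.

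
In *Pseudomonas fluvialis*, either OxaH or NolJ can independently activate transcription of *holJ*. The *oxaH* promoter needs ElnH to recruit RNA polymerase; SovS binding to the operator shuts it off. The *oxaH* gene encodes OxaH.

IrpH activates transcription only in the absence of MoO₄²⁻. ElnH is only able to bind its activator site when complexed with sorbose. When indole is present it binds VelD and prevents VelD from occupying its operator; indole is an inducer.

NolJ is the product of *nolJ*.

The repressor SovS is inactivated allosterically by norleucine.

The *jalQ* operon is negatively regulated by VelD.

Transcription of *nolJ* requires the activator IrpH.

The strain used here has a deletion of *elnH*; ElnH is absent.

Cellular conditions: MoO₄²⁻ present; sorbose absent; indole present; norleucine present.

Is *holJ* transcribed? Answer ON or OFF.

ElnH is non-functional in this strain, so it has no effect.
Norleucine is present, so SovS is inactive.
Required activator ElnH is absent, so *oxaH* is not transcribed.
So OxaH is not produced.
MoO₄²⁻ is present, so IrpH is inactive.
Required activator IrpH is absent, so *nolJ* is not transcribed.
So NolJ is not produced.
No activator is available at the *holJ* promoter, so *holJ* is not transcribed.

OFF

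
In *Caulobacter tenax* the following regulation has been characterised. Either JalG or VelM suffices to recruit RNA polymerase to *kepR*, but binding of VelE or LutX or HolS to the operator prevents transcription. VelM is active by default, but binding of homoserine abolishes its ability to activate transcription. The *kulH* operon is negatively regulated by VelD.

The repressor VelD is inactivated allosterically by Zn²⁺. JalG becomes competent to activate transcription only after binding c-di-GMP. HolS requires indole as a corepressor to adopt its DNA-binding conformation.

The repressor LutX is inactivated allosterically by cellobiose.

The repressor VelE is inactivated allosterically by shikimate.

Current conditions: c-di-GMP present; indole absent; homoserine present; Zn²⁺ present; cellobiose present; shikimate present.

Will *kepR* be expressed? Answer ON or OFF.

c-di-GMP is present, so JalG is active.
Shikimate is present, so VelE is inactive.
Cellobiose is present, so LutX is inactive.
Indole is absent, so HolS is inactive.
Homoserine is present, so VelM is inactive.
Activator JalG is present, so *kepR* is transcribed.

ON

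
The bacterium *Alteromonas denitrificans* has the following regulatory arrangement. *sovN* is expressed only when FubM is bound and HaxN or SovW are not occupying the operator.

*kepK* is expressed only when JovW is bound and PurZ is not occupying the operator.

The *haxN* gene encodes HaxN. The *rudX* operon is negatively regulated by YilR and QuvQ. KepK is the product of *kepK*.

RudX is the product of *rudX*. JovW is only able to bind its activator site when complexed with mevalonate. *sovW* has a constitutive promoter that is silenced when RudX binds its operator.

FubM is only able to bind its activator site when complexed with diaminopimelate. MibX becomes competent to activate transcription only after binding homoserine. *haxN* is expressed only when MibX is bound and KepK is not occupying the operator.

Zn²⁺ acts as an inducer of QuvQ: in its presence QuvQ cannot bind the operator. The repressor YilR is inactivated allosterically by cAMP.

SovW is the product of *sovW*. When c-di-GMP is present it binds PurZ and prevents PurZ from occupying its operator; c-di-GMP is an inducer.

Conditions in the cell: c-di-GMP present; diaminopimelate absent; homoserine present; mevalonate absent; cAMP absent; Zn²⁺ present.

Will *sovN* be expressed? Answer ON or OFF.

OFF

c-di-GMP is present, so PurZ is inactive.
Mevalonate is absent, so JovW is inactive.
Required activator JovW is absent, so *kepK* is not transcribed.
So KepK is not produced.
Homoserine is present, so MibX is active.
No repressor is bound and MibX is active, so *haxN* is transcribed.
So HaxN is produced and active.
cAMP is absent, so YilR is active.
Zn²⁺ is present, so QuvQ is inactive.
With repressor YilR bound, *rudX* is not transcribed.
So RudX is not produced.
With no repressor bound, *sovW* is transcribed.
So SovW is produced and active.
Diaminopimelate is absent, so FubM is inactive.
With repressor HaxN bound, *sovN* is not transcribed.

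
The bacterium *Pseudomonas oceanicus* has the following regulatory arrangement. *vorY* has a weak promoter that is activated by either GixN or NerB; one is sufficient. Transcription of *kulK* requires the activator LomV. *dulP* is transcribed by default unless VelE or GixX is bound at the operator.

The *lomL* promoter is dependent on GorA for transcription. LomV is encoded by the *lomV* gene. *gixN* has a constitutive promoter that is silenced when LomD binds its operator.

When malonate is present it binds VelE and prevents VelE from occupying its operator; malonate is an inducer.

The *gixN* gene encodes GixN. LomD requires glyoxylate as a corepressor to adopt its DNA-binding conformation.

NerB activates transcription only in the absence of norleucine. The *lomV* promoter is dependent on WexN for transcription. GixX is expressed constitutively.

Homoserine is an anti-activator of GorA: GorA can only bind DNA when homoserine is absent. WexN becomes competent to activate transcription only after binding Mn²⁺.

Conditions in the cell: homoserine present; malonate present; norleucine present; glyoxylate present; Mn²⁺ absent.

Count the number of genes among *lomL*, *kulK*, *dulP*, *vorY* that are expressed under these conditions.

Homoserine is present, so GorA is inactive.
Required activator GorA is absent, so *lomL* is not transcribed.
→ *lomL* is OFF.
Mn²⁺ is absent, so WexN is inactive.
Required activator WexN is absent, so *lomV* is not transcribed.
So LomV is not produced.
Required activator LomV is absent, so *kulK* is not transcribed.
→ *kulK* is OFF.
Malonate is present, so VelE is inactive.
GixX is produced constitutively and is active.
With repressor GixX bound, *dulP* is not transcribed.
→ *dulP* is OFF.
Glyoxylate is present, so LomD is active.
With repressor LomD bound, *gixN* is not transcribed.
So GixN is not produced.
Norleucine is present, so NerB is inactive.
No activator is available at the *vorY* promoter, so *vorY* is not transcribed.
→ *vorY* is OFF.
0 of the 4 genes are transcribed.

0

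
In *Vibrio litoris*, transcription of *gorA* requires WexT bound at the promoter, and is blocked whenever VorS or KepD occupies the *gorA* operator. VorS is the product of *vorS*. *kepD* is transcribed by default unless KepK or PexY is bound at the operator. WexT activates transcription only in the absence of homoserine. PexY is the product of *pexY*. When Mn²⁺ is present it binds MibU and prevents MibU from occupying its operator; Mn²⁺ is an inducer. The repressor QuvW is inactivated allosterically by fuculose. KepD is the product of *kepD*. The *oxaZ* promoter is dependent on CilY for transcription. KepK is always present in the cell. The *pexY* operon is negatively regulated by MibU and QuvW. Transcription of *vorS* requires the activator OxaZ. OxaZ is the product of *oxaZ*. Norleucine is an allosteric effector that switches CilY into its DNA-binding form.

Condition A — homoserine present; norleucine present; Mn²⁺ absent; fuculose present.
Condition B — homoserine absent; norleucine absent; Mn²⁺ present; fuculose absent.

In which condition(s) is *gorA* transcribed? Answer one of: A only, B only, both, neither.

Condition A:
Homoserine is present, so WexT is inactive.
Norleucine is present, so CilY is active.
No repressor is bound and CilY is active, so *oxaZ* is transcribed.
So OxaZ is produced and active.
No repressor is bound and OxaZ is active, so *vorS* is transcribed.
So VorS is produced and active.
KepK is produced constitutively and is active.
Mn²⁺ is absent, so MibU is active.
Fuculose is present, so QuvW is inactive.
With repressor MibU bound, *pexY* is not transcribed.
So PexY is not produced.
With repressor KepK bound, *kepD* is not transcribed.
So KepD is not produced.
With repressor VorS bound, *gorA* is not transcribed.
→ *gorA* is OFF in A.
Condition B:
Homoserine is absent, so WexT is active.
Norleucine is absent, so CilY is inactive.
Required activator CilY is absent, so *oxaZ* is not transcribed.
So OxaZ is not produced.
Required activator OxaZ is absent, so *vorS* is not transcribed.
So VorS is not produced.
KepK is produced constitutively and is active.
Mn²⁺ is present, so MibU is inactive.
Fuculose is absent, so QuvW is active.
With repressor QuvW bound, *pexY* is not transcribed.
So PexY is not produced.
With repressor KepK bound, *kepD* is not transcribed.
So KepD is not produced.
No repressor is bound and WexT is active, so *gorA* is transcribed.
→ *gorA* is ON in B.

B only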